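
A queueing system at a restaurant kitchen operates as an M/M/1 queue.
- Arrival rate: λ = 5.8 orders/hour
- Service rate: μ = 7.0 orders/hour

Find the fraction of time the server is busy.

Server utilization: ρ = λ/μ
ρ = 5.8/7.0 = 0.8286
The server is busy 82.86% of the time.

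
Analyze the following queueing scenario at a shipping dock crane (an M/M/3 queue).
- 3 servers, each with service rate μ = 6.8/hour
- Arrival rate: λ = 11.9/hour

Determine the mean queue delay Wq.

Traffic intensity: ρ = λ/(cμ) = 11.9/(3×6.8) = 0.5833
Since ρ = 0.5833 < 1, system is stable.
Offered load a = λ/μ = cρ = 11.9/6.8 = 1.7500
P₀ = [ Σₙ₌₀^2 aⁿ/n! + a^3/(3!(1-ρ)) ]⁻¹
Σ = a^0/0! + a^1/1! + a^2/2! = 1.0000 + 1.7500 + 1.5312 = 4.2812
a^3/(3!(1-ρ)) = 5.3594/(6 × 0.41667) = 2.1437
P₀ = 1/(4.2812 + 2.1437) = 0.1556
Lq = P₀·a^3·ρ / (3!(1-ρ)²) = 0.15564 × 5.3594 × 0.58333 / (6 × 0.17361) = 0.4671
Wq = Lq/λ = 0.4671/11.9 = 0.03925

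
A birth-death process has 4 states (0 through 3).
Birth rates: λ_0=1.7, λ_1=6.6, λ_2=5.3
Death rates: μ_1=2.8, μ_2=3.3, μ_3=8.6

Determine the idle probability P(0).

Ratios P(n)/P(0) = (λ₀···λₙ₋₁)/(μ₁···μₙ):
P(1)/P(0) = (1.7)/(2.8) = 0.60714
P(2)/P(0) = (1.7×6.6)/(2.8×3.3) = 1.2143
P(3)/P(0) = (1.7×6.6×5.3)/(2.8×3.3×8.6) = 0.74834

Normalization: ∑ P(n) = 1
P(0) × (1.0000 + 0.60714 + 1.2143 + 0.74834) = 1
P(0) × 3.5698 = 1
P(0) = 1/3.5698 = 0.2801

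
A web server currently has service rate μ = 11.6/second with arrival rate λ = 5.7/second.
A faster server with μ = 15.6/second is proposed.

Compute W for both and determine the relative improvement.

System 1: ρ₁ = 5.7/11.6 = 0.4914, W₁ = 1/(11.6-5.7) = 0.16949
System 2: ρ₂ = 5.7/15.6 = 0.3654, W₂ = 1/(15.6-5.7) = 0.10101
Improvement: (W₁-W₂)/W₁ = (0.16949-0.10101)/0.16949 = 40.40%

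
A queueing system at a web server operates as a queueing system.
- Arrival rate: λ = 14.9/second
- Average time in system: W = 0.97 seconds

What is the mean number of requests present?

Little's Law: L = λW
L = 14.9 × 0.97 = 14.4530 requests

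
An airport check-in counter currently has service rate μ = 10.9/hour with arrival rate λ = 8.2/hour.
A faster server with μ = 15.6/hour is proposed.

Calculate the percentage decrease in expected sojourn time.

System 1: ρ₁ = 8.2/10.9 = 0.7523, W₁ = 1/(10.9-8.2) = 0.37037
System 2: ρ₂ = 8.2/15.6 = 0.5256, W₂ = 1/(15.6-8.2) = 0.13514
Improvement: (W₁-W₂)/W₁ = (0.37037-0.13514)/0.37037 = 63.51%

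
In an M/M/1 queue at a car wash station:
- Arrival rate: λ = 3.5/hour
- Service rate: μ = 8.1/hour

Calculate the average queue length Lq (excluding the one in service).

ρ = λ/μ = 3.5/8.1 = 0.4321
For M/M/1: Lq = λ²/(μ(μ-λ))
Lq = 12.25/(8.1 × 4.60)
Lq = 0.3288 cars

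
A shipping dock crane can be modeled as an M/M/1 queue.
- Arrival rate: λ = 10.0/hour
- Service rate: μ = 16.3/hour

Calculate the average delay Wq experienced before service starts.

First, compute utilization: ρ = λ/μ = 10.0/16.3 = 0.6135
For M/M/1: Wq = λ/(μ(μ-λ))
Wq = 10.0/(16.3 × (16.3-10.0))
Wq = 10.0/(16.3 × 6.30)
Wq = 0.09738 hours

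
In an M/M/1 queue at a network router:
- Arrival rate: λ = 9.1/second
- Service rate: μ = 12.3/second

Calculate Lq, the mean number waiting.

ρ = λ/μ = 9.1/12.3 = 0.7398
For M/M/1: Lq = λ²/(μ(μ-λ))
Lq = 82.81/(12.3 × 3.20)
Lq = 2.1039 packets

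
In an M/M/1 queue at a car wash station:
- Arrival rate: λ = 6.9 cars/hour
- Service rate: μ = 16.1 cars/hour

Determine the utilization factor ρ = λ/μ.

Server utilization: ρ = λ/μ
ρ = 6.9/16.1 = 0.4286
The server is busy 42.86% of the time.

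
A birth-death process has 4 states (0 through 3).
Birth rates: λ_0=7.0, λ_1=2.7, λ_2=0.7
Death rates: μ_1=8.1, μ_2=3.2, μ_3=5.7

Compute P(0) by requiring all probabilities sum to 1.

Ratios P(n)/P(0) = (λ₀···λₙ₋₁)/(μ₁···μₙ):
P(1)/P(0) = (7.0)/(8.1) = 0.8642
P(2)/P(0) = (7.0×2.7)/(8.1×3.2) = 0.7292
P(3)/P(0) = (7.0×2.7×0.7)/(8.1×3.2×5.7) = 0.08955

Normalization: ∑ P(n) = 1
P(0) × (1.0000 + 0.8642 + 0.7292 + 0.08955) = 1
P(0) × 2.6829 = 1
P(0) = 1/2.6829 = 0.3727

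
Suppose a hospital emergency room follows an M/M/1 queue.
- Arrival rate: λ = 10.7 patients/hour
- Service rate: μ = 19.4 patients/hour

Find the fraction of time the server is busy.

Server utilization: ρ = λ/μ
ρ = 10.7/19.4 = 0.5515
The server is busy 55.15% of the time.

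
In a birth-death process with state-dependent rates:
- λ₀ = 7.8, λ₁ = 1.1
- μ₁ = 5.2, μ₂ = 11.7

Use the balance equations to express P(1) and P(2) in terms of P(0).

Balance equations:
State 0: λ₀P₀ = μ₁P₁ → P₁ = (λ₀/μ₁)P₀ = (7.8/5.2)P₀ = 1.5000P₀
State 1: P₂ = (λ₀λ₁)/(μ₁μ₂)P₀ = (7.8×1.1)/(5.2×11.7)P₀ = 0.1410P₀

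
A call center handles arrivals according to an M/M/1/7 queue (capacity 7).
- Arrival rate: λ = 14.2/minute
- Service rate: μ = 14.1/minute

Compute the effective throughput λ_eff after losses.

ρ = λ/μ = 14.2/14.1 = 1.0071
P₀ = (1-ρ)/(1-ρ^(K+1)) = (1-1.0071)/(1-1.0071^8) = -0.007100/-0.05823 = 0.1219
P_K = P₀×ρ^K = 0.1219 × 1.0071^7 = 0.1219 × 1.0508 = 0.1281
λ_eff = λ(1-P_K) = 14.2 × (1 - 0.12811) = 14.2 × 0.87189 = 12.3808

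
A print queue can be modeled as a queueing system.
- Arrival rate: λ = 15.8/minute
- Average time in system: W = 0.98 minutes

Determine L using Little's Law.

Little's Law: L = λW
L = 15.8 × 0.98 = 15.4840 jobs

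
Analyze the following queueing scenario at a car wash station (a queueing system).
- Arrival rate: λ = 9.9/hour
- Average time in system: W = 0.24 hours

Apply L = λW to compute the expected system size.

Little's Law: L = λW
L = 9.9 × 0.24 = 2.3760 cars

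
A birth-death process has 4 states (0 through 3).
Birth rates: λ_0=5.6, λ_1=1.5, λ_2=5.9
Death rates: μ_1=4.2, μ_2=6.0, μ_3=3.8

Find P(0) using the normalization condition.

Ratios P(n)/P(0) = (λ₀···λₙ₋₁)/(μ₁···μₙ):
P(1)/P(0) = (5.6)/(4.2) = 1.33333
P(2)/P(0) = (5.6×1.5)/(4.2×6.0) = 0.333333
P(3)/P(0) = (5.6×1.5×5.9)/(4.2×6.0×3.8) = 0.517544

Normalization: ∑ P(n) = 1
P(0) × (1.00000 + 1.33333 + 0.333333 + 0.517544) = 1
P(0) × 3.18421 = 1
P(0) = 1/3.18421 = 0.3140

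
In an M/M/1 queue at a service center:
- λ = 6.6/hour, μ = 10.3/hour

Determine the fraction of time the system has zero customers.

ρ = λ/μ = 6.6/10.3 = 0.6408
P(0) = 1 - ρ = 1 - 0.6408 = 0.3592
The server is idle 35.92% of the time.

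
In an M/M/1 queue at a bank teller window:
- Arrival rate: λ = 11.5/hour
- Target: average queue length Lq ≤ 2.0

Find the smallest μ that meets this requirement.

For M/M/1: Lq = λ²/(μ(μ-λ))
Need Lq ≤ 2.0, i.e. μ(μ-λ) ≥ λ²/2.0
μ² - 11.5μ - 132.25/2.0 ≥ 0  →  μ² - 11.5μ - 66.1250 ≥ 0
Quadratic formula (positive root): μ = [λ + √(λ² + 4×66.1250)]/2
Discriminant: 132.25 + 4×66.1250 = 396.7500, √396.7500 = 19.9186
μ ≥ (11.5 + 19.9186)/2 = 15.7093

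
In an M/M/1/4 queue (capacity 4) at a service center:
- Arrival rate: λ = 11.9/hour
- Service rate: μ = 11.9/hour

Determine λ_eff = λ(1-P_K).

ρ = λ/μ = 11.9/11.9 = 1 exactly.
With ρ = 1 the usual (1-ρ)/(1-ρ^(K+1)) form is 0/0; instead every state 0..K is equally likely.
P₀ = 1/(K+1) = 1/5 = 0.2000
P_K = P₀×ρ^K = P₀ = 0.2000
λ_eff = λ(1-P_K) = 11.9 × (1 - 0.2000) = 11.9 × 0.8000 = 9.5200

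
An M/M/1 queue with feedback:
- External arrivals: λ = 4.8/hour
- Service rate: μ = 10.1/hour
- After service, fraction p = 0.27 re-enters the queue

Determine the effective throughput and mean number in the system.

Effective arrival rate: λ_eff = λ/(1-p) = 4.8/(1-0.27) = 4.8/0.73 = 6.5753
ρ = λ_eff/μ = 6.5753/10.1 = 0.65102
L = ρ/(1-ρ) = 0.65102/(1-0.65102) = 1.8655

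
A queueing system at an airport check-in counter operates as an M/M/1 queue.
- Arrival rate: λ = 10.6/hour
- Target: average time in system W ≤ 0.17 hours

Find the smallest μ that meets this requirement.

For M/M/1: W = 1/(μ-λ)
Need W ≤ 0.17, so 1/(μ-λ) ≤ 0.17
μ - λ ≥ 1/0.17 = 5.8824
μ ≥ 10.6 + 5.8824 = 16.4824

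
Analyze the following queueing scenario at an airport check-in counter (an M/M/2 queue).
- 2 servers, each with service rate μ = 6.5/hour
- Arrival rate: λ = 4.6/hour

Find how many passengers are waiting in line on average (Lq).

Traffic intensity: ρ = λ/(cμ) = 4.6/(2×6.5) = 0.3538
Since ρ = 0.3538 < 1, system is stable.
Offered load a = λ/μ = cρ = 4.6/6.5 = 0.7077
P₀ = [ Σₙ₌₀^1 aⁿ/n! + a^2/(2!(1-ρ)) ]⁻¹
Σ = a^0/0! + a^1/1! = 1.0000 + 0.7077 = 1.7077
a^2/(2!(1-ρ)) = 0.5008/(2 × 0.6462) = 0.3875
P₀ = 1/(1.7077 + 0.3875) = 0.4773
Lq = P₀·a^2·ρ / (2!(1-ρ)²) = 0.4773 × 0.5008 × 0.3538 / (2 × 0.4175) = 0.1013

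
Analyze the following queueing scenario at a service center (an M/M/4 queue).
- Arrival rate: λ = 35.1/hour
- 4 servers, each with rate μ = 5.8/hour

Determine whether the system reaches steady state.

Stability requires ρ = λ/(cμ) < 1
ρ = 35.1/(4 × 5.8) = 35.1/23.20 = 1.5129
Since 1.5129 ≥ 1, the system is UNSTABLE.
Need c > λ/μ = 35.1/5.8 = 6.05.
Minimum servers needed: c = 7.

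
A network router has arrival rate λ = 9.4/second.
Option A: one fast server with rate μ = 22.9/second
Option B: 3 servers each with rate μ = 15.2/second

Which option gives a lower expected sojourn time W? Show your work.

Option A: single server μ = 22.9 (M/M/1)
  ρ_A = 9.4/22.9 = 0.4105
  W_A = 1/(μ-λ) = 1/(22.9-9.4) = 1/13.50 = 0.07407

Option B: 3 servers μ = 15.2 (M/M/3)
  ρ_B = λ/(cμ) = 9.4/(3×15.2) = 0.2061
  Offered load a = λ/μ = cρ = 9.4/15.2 = 0.6184
  P₀ = [ Σₙ₌₀^2 aⁿ/n! + a^3/(3!(1-ρ)) ]⁻¹
  Σ = a^0/0! + a^1/1! + a^2/2! = 1.0000 + 0.6184 + 0.1912 = 1.8096
  a^3/(3!(1-ρ)) = 0.2365/(6 × 0.7939) = 0.04965
  P₀ = 1/(1.80964 + 0.0496544) = 0.5378
  Lq = P₀·a^3·ρ / (3!(1-ρ)²) = 0.53784 × 0.23651 × 0.20614 / (6 × 0.63021) = 0.006935
  Wq_B = Lq/λ = 0.0069347/9.4 = 0.0007377
  W_B = Wq_B + 1/μ = 0.0007377 + 0.06579 = 0.06653

Since W_B = 0.06653 < W_A = 0.07407, Option B (multiple servers) has the shorter time in system.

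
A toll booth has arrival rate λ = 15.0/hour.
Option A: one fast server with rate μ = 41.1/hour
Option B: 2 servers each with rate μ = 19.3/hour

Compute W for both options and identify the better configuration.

Option A: single server μ = 41.1 (M/M/1)
  ρ_A = 15.0/41.1 = 0.3650
  W_A = 1/(μ-λ) = 1/(41.1-15.0) = 1/26.10 = 0.03831

Option B: 2 servers μ = 19.3 (M/M/2)
  ρ_B = λ/(cμ) = 15.0/(2×19.3) = 0.3886
  Offered load a = λ/μ = cρ = 15.0/19.3 = 0.7772
  P₀ = [ Σₙ₌₀^1 aⁿ/n! + a^2/(2!(1-ρ)) ]⁻¹
  Σ = a^0/0! + a^1/1! = 1.0000 + 0.7772 = 1.7772
  a^2/(2!(1-ρ)) = 0.60404/(2 × 0.61140) = 0.4940
  P₀ = 1/(1.7772 + 0.4940) = 0.4403
  Lq = P₀·a^2·ρ / (2!(1-ρ)²) = 0.4403 × 0.6040 × 0.3886 / (2 × 0.3738) = 0.1382
  Wq_B = Lq/λ = 0.13824/15.0 = 0.009216
  W_B = Wq_B + 1/μ = 0.009216 + 0.05181 = 0.06103

Since W_A = 0.03831 < W_B = 0.06103, Option A (single fast server) has the shorter time in system.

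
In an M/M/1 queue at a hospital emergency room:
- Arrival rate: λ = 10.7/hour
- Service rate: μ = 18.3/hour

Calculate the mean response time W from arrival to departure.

First, compute utilization: ρ = λ/μ = 10.7/18.3 = 0.5847
For M/M/1: W = 1/(μ-λ)
W = 1/(18.3-10.7) = 1/7.60
W = 0.1316 hours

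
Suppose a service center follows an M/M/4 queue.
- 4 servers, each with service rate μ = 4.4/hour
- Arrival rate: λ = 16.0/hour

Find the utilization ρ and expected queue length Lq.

Traffic intensity: ρ = λ/(cμ) = 16.0/(4×4.4) = 0.9091
Since ρ = 0.9091 < 1, system is stable.
Offered load a = λ/μ = cρ = 16.0/4.4 = 3.6364
P₀ = [ Σₙ₌₀^3 aⁿ/n! + a^4/(4!(1-ρ)) ]⁻¹
Σ = a^0/0! + a^1/1! + a^2/2! + a^3/3! = 1.0000 + 3.6364 + 6.6116 + 8.0140 = 19.2620
a^4/(4!(1-ρ)) = 174.8514/(24 × 0.0909091) = 80.1402
P₀ = 1/(19.2620 + 80.1402) = 0.01006
Lq = P₀·a^4·ρ / (4!(1-ρ)²) = 0.0100601 × 174.8514 × 0.909091 / (24 × 0.00826446) = 8.0622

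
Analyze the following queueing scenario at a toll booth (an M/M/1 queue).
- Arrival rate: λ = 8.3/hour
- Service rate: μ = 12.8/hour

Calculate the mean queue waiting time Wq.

First, compute utilization: ρ = λ/μ = 8.3/12.8 = 0.6484
For M/M/1: Wq = λ/(μ(μ-λ))
Wq = 8.3/(12.8 × (12.8-8.3))
Wq = 8.3/(12.8 × 4.50)
Wq = 0.1441 hours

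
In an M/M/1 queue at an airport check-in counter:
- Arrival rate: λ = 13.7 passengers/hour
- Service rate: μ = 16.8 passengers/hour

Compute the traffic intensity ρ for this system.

Server utilization: ρ = λ/μ
ρ = 13.7/16.8 = 0.8155
The server is busy 81.55% of the time.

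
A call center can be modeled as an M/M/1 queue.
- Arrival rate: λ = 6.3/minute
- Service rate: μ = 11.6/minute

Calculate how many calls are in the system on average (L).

ρ = λ/μ = 6.3/11.6 = 0.5431
For M/M/1: L = λ/(μ-λ)
L = 6.3/(11.6-6.3) = 6.3/5.30
L = 1.1887 calls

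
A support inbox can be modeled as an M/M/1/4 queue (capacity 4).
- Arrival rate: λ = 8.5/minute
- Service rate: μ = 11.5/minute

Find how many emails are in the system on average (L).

ρ = λ/μ = 8.5/11.5 = 0.73913
P₀ = (1-ρ)/(1-ρ^(K+1)) = (1-0.73913)/(1-0.73913^5) = 0.2609/0.7794 = 0.3347
P_K = P₀×ρ^K = 0.33471 × 0.73913^4 = 0.33471 × 0.29846 = 0.09990
L = ρ[1 - (K+1)ρ^K + Kρ^(K+1)] / [(1-ρ)(1-ρ^(K+1))]
L = 0.73913 × (1 - 5×0.29846 + 4×0.22060) / ((1 - 0.73913) × (1 - 0.22060)) = 1.4181 emails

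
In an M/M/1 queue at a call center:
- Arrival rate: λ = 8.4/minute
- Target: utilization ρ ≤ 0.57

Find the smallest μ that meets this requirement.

ρ = λ/μ, so μ = λ/ρ
μ ≥ 8.4/0.57 = 14.7368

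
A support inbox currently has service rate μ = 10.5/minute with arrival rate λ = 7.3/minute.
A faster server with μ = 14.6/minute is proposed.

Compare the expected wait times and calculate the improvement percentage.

System 1: ρ₁ = 7.3/10.5 = 0.6952, W₁ = 1/(10.5-7.3) = 0.3125
System 2: ρ₂ = 7.3/14.6 = 0.5000, W₂ = 1/(14.6-7.3) = 0.1370
Improvement: (W₁-W₂)/W₁ = (0.3125-0.1370)/0.3125 = 56.16%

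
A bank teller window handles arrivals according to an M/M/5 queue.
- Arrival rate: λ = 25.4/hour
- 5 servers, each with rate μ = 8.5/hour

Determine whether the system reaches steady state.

Stability requires ρ = λ/(cμ) < 1
ρ = 25.4/(5 × 8.5) = 25.4/42.50 = 0.5976
Since 0.5976 < 1, the system is STABLE.
The servers are busy 59.76% of the time.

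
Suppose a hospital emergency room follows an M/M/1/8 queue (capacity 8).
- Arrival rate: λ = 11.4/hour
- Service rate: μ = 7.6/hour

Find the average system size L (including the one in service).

ρ = λ/μ = 11.4/7.6 = 1.5000
P₀ = (1-ρ)/(1-ρ^(K+1)) = (1-1.5000)/(1-1.5000^9) = -0.5000/-37.4434 = 0.01335
P_K = P₀×ρ^K = 0.013354 × 1.5000^8 = 0.013354 × 25.6289 = 0.3422
L = ρ[1 - (K+1)ρ^K + Kρ^(K+1)] / [(1-ρ)(1-ρ^(K+1))]
L = 1.5000 × (1 - 9×25.6289 + 8×38.4434) / ((1 - 1.5000) × (1 - 38.4434)) = 6.2404 patients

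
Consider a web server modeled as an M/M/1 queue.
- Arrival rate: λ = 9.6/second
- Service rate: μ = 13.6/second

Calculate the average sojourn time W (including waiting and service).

First, compute utilization: ρ = λ/μ = 9.6/13.6 = 0.7059
For M/M/1: W = 1/(μ-λ)
W = 1/(13.6-9.6) = 1/4.00
W = 0.2500 seconds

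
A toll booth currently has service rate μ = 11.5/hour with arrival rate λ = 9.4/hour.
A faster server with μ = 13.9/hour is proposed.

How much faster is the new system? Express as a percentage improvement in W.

System 1: ρ₁ = 9.4/11.5 = 0.8174, W₁ = 1/(11.5-9.4) = 0.47619
System 2: ρ₂ = 9.4/13.9 = 0.6763, W₂ = 1/(13.9-9.4) = 0.22222
Improvement: (W₁-W₂)/W₁ = (0.47619-0.22222)/0.47619 = 53.33%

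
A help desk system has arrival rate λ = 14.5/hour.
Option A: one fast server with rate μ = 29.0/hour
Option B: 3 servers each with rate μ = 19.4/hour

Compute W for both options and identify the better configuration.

Option A: single server μ = 29.0 (M/M/1)
  ρ_A = 14.5/29.0 = 0.5000
  W_A = 1/(μ-λ) = 1/(29.0-14.5) = 1/14.50 = 0.06897

Option B: 3 servers μ = 19.4 (M/M/3)
  ρ_B = λ/(cμ) = 14.5/(3×19.4) = 0.2491
  Offered load a = λ/μ = cρ = 14.5/19.4 = 0.7474
  P₀ = [ Σₙ₌₀^2 aⁿ/n! + a^3/(3!(1-ρ)) ]⁻¹
  Σ = a^0/0! + a^1/1! + a^2/2! = 1.0000 + 0.7474 + 0.2793 = 2.0267
  a^3/(3!(1-ρ)) = 0.41754/(6 × 0.75086) = 0.09268
  P₀ = 1/(2.0267 + 0.09268) = 0.4718
  Lq = P₀·a^3·ρ / (3!(1-ρ)²) = 0.47183 × 0.41754 × 0.24914 / (6 × 0.56379) = 0.01451
  Wq_B = Lq/λ = 0.01451/14.5 = 0.001001
  W_B = Wq_B + 1/μ = 0.001001 + 0.05155 = 0.05255

Since W_B = 0.05255 < W_A = 0.06897, Option B (multiple servers) has the shorter time in system.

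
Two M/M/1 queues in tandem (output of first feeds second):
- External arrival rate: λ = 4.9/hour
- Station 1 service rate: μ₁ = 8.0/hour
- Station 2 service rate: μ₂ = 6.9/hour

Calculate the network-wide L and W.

By Jackson's theorem, each station behaves as independent M/M/1.
Station 1: ρ₁ = 4.9/8.0 = 0.6125, L₁ = ρ₁/(1-ρ₁) = λ/(μ₁-λ) = 4.9/3.10 = 1.5806
Station 2: ρ₂ = 4.9/6.9 = 0.7101, L₂ = ρ₂/(1-ρ₂) = λ/(μ₂-λ) = 4.9/2.00 = 2.4500
Total: L = L₁ + L₂ = 1.5806 + 2.4500 = 4.0306
W = L/λ = 4.0306/4.9 = 0.8226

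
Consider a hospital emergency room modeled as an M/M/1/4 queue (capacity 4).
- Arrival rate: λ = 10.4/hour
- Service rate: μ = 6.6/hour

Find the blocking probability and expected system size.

ρ = λ/μ = 10.4/6.6 = 1.5758
P₀ = (1-ρ)/(1-ρ^(K+1)) = (1-1.5758)/(1-1.5758^5) = -0.5758/-8.7164 = 0.06606
P_K = P₀×ρ^K = 0.06606 × 1.5758^4 = 0.06606 × 6.1660 = 0.4073
Blocking probability P_4 = 0.4073 (40.73%)
L = ρ[1 - (K+1)ρ^K + Kρ^(K+1)] / [(1-ρ)(1-ρ^(K+1))]
L = 1.5758 × (1 - 5×6.1660 + 4×9.7164) / ((1 - 1.5758) × (1 - 9.7164)) = 2.8369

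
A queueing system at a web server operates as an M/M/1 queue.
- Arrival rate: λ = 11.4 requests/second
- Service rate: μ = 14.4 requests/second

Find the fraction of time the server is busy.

Server utilization: ρ = λ/μ
ρ = 11.4/14.4 = 0.7917
The server is busy 79.17% of the time.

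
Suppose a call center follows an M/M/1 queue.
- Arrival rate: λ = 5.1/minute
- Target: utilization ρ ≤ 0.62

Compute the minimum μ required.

ρ = λ/μ, so μ = λ/ρ
μ ≥ 5.1/0.62 = 8.2258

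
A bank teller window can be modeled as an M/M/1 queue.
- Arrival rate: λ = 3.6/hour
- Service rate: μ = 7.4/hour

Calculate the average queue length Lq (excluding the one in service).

ρ = λ/μ = 3.6/7.4 = 0.4865
For M/M/1: Lq = λ²/(μ(μ-λ))
Lq = 12.96/(7.4 × 3.80)
Lq = 0.4609 transactions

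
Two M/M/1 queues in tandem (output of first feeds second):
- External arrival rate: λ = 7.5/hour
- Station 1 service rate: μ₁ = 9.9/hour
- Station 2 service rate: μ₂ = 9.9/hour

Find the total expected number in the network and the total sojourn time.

By Jackson's theorem, each station behaves as independent M/M/1.
Station 1: ρ₁ = 7.5/9.9 = 0.7576, L₁ = ρ₁/(1-ρ₁) = λ/(μ₁-λ) = 7.5/2.40 = 3.1250
Station 2: ρ₂ = 7.5/9.9 = 0.7576, L₂ = ρ₂/(1-ρ₂) = λ/(μ₂-λ) = 7.5/2.40 = 3.1250
Total: L = L₁ + L₂ = 3.1250 + 3.1250 = 6.2500
W = L/λ = 6.2500/7.5 = 0.8333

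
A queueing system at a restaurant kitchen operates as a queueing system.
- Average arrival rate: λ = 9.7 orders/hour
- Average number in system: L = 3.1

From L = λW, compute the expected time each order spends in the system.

Little's Law: L = λW, so W = L/λ
W = 3.1/9.7 = 0.3196 hours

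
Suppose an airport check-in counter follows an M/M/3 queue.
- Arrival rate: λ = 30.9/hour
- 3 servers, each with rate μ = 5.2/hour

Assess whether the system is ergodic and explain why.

Stability requires ρ = λ/(cμ) < 1
ρ = 30.9/(3 × 5.2) = 30.9/15.60 = 1.9808
Since 1.9808 ≥ 1, the system is UNSTABLE.
Need c > λ/μ = 30.9/5.2 = 5.94.
Minimum servers needed: c = 6.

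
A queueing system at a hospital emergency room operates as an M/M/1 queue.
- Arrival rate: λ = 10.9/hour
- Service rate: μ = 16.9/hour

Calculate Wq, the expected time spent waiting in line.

First, compute utilization: ρ = λ/μ = 10.9/16.9 = 0.6450
For M/M/1: Wq = λ/(μ(μ-λ))
Wq = 10.9/(16.9 × (16.9-10.9))
Wq = 10.9/(16.9 × 6.00)
Wq = 0.1075 hours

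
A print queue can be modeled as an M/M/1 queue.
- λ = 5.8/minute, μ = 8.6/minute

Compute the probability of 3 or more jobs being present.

ρ = λ/μ = 5.8/8.6 = 0.67442
P(N ≥ n) = ρⁿ
P(N ≥ 3) = 0.67442^3
P(N ≥ 3) = 0.3068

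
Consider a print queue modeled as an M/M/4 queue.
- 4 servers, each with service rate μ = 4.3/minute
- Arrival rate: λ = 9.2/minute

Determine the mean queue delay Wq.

Traffic intensity: ρ = λ/(cμ) = 9.2/(4×4.3) = 0.5349
Since ρ = 0.5349 < 1, system is stable.
Offered load a = λ/μ = cρ = 9.2/4.3 = 2.1395
P₀ = [ Σₙ₌₀^3 aⁿ/n! + a^4/(4!(1-ρ)) ]⁻¹
Σ = a^0/0! + a^1/1! + a^2/2! + a^3/3! = 1.00000 + 2.13953 + 2.28880 + 1.63233 = 7.0607
a^4/(4!(1-ρ)) = 20.9545/(24 × 0.4651) = 1.8772
P₀ = 1/(7.0607 + 1.8772) = 0.1119
Lq = P₀·a^4·ρ / (4!(1-ρ)²) = 0.11188 × 20.9545 × 0.53488 / (24 × 0.21633) = 0.2415
Wq = Lq/λ = 0.2415/9.2 = 0.02625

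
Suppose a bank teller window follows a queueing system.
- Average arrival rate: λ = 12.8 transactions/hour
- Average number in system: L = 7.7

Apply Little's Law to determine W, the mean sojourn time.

Little's Law: L = λW, so W = L/λ
W = 7.7/12.8 = 0.6016 hours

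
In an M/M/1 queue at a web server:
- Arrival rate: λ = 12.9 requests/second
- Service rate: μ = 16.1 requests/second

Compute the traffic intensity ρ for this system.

Server utilization: ρ = λ/μ
ρ = 12.9/16.1 = 0.8012
The server is busy 80.12% of the time.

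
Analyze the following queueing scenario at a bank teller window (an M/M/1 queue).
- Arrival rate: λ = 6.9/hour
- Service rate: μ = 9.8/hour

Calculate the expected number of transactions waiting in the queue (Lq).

ρ = λ/μ = 6.9/9.8 = 0.7041
For M/M/1: Lq = λ²/(μ(μ-λ))
Lq = 47.61/(9.8 × 2.90)
Lq = 1.6752 transactions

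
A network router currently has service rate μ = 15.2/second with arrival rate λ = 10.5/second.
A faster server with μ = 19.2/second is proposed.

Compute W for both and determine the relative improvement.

System 1: ρ₁ = 10.5/15.2 = 0.6908, W₁ = 1/(15.2-10.5) = 0.21277
System 2: ρ₂ = 10.5/19.2 = 0.5469, W₂ = 1/(19.2-10.5) = 0.11494
Improvement: (W₁-W₂)/W₁ = (0.21277-0.11494)/0.21277 = 45.98%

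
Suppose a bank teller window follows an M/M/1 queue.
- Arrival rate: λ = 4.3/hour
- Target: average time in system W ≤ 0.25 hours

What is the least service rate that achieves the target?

For M/M/1: W = 1/(μ-λ)
Need W ≤ 0.25, so 1/(μ-λ) ≤ 0.25
μ - λ ≥ 1/0.25 = 4.0000
μ ≥ 4.3 + 4.0000 = 8.3000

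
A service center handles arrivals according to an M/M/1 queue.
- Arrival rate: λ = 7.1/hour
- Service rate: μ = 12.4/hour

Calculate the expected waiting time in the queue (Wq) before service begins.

First, compute utilization: ρ = λ/μ = 7.1/12.4 = 0.5726
For M/M/1: Wq = λ/(μ(μ-λ))
Wq = 7.1/(12.4 × (12.4-7.1))
Wq = 7.1/(12.4 × 5.30)
Wq = 0.1080 hours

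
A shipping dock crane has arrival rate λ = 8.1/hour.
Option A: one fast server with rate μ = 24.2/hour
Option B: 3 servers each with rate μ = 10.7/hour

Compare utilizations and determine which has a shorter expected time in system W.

Option A: single server μ = 24.2 (M/M/1)
  ρ_A = 8.1/24.2 = 0.3347
  W_A = 1/(μ-λ) = 1/(24.2-8.1) = 1/16.10 = 0.06211

Option B: 3 servers μ = 10.7 (M/M/3)
  ρ_B = λ/(cμ) = 8.1/(3×10.7) = 0.2523
  Offered load a = λ/μ = cρ = 8.1/10.7 = 0.7570
  P₀ = [ Σₙ₌₀^2 aⁿ/n! + a^3/(3!(1-ρ)) ]⁻¹
  Σ = a^0/0! + a^1/1! + a^2/2! = 1.0000 + 0.7570 + 0.2865 = 2.0435
  a^3/(3!(1-ρ)) = 0.4338/(6 × 0.7477) = 0.09670
  P₀ = 1/(2.0435 + 0.09670) = 0.4672
  Lq = P₀·a^3·ρ / (3!(1-ρ)²) = 0.4672 × 0.4338 × 0.2523 / (6 × 0.5590) = 0.01525
  Wq_B = Lq/λ = 0.01525/8.1 = 0.001883
  W_B = Wq_B + 1/μ = 0.001883 + 0.09346 = 0.09534

Since W_A = 0.06211 < W_B = 0.09534, Option A (single fast server) has the shorter time in system.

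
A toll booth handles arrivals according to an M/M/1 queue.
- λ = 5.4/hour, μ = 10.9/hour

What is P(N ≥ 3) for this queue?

ρ = λ/μ = 5.4/10.9 = 0.4954
P(N ≥ n) = ρⁿ
P(N ≥ 3) = 0.4954^3
P(N ≥ 3) = 0.1216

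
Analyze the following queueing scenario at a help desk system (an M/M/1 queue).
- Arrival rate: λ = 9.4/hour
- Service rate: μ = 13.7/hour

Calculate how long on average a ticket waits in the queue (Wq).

First, compute utilization: ρ = λ/μ = 9.4/13.7 = 0.6861
For M/M/1: Wq = λ/(μ(μ-λ))
Wq = 9.4/(13.7 × (13.7-9.4))
Wq = 9.4/(13.7 × 4.30)
Wq = 0.1596 hours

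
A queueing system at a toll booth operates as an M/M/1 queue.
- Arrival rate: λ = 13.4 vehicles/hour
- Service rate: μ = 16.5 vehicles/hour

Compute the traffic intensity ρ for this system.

Server utilization: ρ = λ/μ
ρ = 13.4/16.5 = 0.8121
The server is busy 81.21% of the time.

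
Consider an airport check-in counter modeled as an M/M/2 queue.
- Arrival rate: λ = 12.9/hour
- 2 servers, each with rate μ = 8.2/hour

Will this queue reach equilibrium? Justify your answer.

Stability requires ρ = λ/(cμ) < 1
ρ = 12.9/(2 × 8.2) = 12.9/16.40 = 0.7866
Since 0.7866 < 1, the system is STABLE.
The servers are busy 78.66% of the time.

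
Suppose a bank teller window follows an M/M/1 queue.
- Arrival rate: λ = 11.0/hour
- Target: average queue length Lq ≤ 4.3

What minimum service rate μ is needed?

For M/M/1: Lq = λ²/(μ(μ-λ))
Need Lq ≤ 4.3, i.e. μ(μ-λ) ≥ λ²/4.3
μ² - 11.0μ - 121.00/4.3 ≥ 0  →  μ² - 11.0μ - 28.13953 ≥ 0
Quadratic formula (positive root): μ = [λ + √(λ² + 4×28.13953)]/2
Discriminant: 121.00 + 4×28.13953 = 233.5581, √233.5581 = 15.2826
μ ≥ (11.0 + 15.2826)/2 = 13.1413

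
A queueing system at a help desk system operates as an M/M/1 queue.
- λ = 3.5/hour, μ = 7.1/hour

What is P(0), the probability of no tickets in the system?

ρ = λ/μ = 3.5/7.1 = 0.4930
P(0) = 1 - ρ = 1 - 0.4930 = 0.5070
The server is idle 50.70% of the time.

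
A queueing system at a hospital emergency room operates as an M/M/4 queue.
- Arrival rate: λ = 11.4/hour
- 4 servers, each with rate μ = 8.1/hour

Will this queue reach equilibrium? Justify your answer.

Stability requires ρ = λ/(cμ) < 1
ρ = 11.4/(4 × 8.1) = 11.4/32.40 = 0.3519
Since 0.3519 < 1, the system is STABLE.
The servers are busy 35.19% of the time.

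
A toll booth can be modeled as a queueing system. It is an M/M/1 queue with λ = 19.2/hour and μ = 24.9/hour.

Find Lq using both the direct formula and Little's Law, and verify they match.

Method 1 (direct): Lq = λ²/(μ(μ-λ)) = 368.64/(24.9 × 5.70) = 2.5973

Method 2 (Little's Law):
W = 1/(μ-λ) = 1/5.70 = 0.175439
Wq = W - 1/μ = 0.175439 - 0.0401606 = 0.135278
Lq = λWq = 19.2 × 0.135278 = 2.5973 ✔ (matches Method 1)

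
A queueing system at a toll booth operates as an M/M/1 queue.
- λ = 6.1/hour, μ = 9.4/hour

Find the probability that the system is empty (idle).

ρ = λ/μ = 6.1/9.4 = 0.6489
P(0) = 1 - ρ = 1 - 0.6489 = 0.3511
The server is idle 35.11% of the time.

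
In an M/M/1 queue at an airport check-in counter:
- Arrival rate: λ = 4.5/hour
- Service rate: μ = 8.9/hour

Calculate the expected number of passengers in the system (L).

ρ = λ/μ = 4.5/8.9 = 0.5056
For M/M/1: L = λ/(μ-λ)
L = 4.5/(8.9-4.5) = 4.5/4.40
L = 1.0227 passengers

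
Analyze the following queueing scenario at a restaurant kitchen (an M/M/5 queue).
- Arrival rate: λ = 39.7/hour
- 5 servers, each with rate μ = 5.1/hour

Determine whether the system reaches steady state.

Stability requires ρ = λ/(cμ) < 1
ρ = 39.7/(5 × 5.1) = 39.7/25.50 = 1.5569
Since 1.5569 ≥ 1, the system is UNSTABLE.
Need c > λ/μ = 39.7/5.1 = 7.78.
Minimum servers needed: c = 8.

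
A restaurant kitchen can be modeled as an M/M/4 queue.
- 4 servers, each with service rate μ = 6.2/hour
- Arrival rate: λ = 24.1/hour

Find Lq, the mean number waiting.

Traffic intensity: ρ = λ/(cμ) = 24.1/(4×6.2) = 0.9718
Since ρ = 0.9718 < 1, system is stable.
Offered load a = λ/μ = cρ = 24.1/6.2 = 3.8871
P₀ = [ Σₙ₌₀^3 aⁿ/n! + a^4/(4!(1-ρ)) ]⁻¹
Σ = a^0/0! + a^1/1! + a^2/2! + a^3/3! = 1.0000 + 3.8871 + 7.5548 + 9.7887 = 22.2306
a^4/(4!(1-ρ)) = 228.2976/(24 × 0.0282258) = 337.0108
P₀ = 1/(22.2306 + 337.0108) = 0.002784
Lq = P₀·a^4·ρ / (4!(1-ρ)²) = 0.002783644 × 228.2976 × 0.9717742 / (24 × 0.0007966961) = 32.2981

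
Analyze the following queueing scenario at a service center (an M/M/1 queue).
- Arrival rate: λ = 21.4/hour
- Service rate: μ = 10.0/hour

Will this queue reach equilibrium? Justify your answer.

Stability requires ρ = λ/(cμ) < 1
ρ = 21.4/(1 × 10.0) = 21.4/10.00 = 2.1400
Since 2.1400 ≥ 1, the system is UNSTABLE.
Queue grows without bound. Need μ > λ = 21.4.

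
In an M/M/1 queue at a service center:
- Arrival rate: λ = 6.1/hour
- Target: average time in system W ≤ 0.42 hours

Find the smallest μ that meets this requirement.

For M/M/1: W = 1/(μ-λ)
Need W ≤ 0.42, so 1/(μ-λ) ≤ 0.42
μ - λ ≥ 1/0.42 = 2.3810
μ ≥ 6.1 + 2.3810 = 8.4810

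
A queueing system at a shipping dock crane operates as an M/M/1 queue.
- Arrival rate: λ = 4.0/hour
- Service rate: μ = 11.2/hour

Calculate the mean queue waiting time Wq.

First, compute utilization: ρ = λ/μ = 4.0/11.2 = 0.3571
For M/M/1: Wq = λ/(μ(μ-λ))
Wq = 4.0/(11.2 × (11.2-4.0))
Wq = 4.0/(11.2 × 7.20)
Wq = 0.04960 hours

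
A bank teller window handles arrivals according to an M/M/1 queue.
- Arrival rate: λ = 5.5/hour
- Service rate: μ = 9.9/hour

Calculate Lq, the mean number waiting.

ρ = λ/μ = 5.5/9.9 = 0.5556
For M/M/1: Lq = λ²/(μ(μ-λ))
Lq = 30.25/(9.9 × 4.40)
Lq = 0.6944 transactions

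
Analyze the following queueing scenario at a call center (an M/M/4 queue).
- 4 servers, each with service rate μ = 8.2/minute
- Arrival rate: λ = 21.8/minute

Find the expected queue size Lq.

Traffic intensity: ρ = λ/(cμ) = 21.8/(4×8.2) = 0.6646
Since ρ = 0.6646 < 1, system is stable.
Offered load a = λ/μ = cρ = 21.8/8.2 = 2.6585
P₀ = [ Σₙ₌₀^3 aⁿ/n! + a^4/(4!(1-ρ)) ]⁻¹
Σ = a^0/0! + a^1/1! + a^2/2! + a^3/3! = 1.0000 + 2.6585 + 3.5339 + 3.1317 = 10.3241
a^4/(4!(1-ρ)) = 49.9540/(24 × 0.335366) = 6.2064
P₀ = 1/(10.3241 + 6.2064) = 0.06049
Lq = P₀·a^4·ρ / (4!(1-ρ)²) = 0.060494 × 49.9540 × 0.66463 / (24 × 0.11247) = 0.7441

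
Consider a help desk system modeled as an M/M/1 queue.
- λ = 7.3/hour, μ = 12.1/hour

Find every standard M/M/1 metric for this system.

Step 1: ρ = λ/μ = 7.3/12.1 = 0.6033
Step 2: L = λ/(μ-λ) = 7.3/4.80 = 1.5208
Step 3: Lq = λ²/(μ(μ-λ)) = 53.29/(12.1×4.80) = 0.9175
Step 4: W = 1/(μ-λ) = 1/4.80 = 0.20833
Step 5: Wq = λ/(μ(μ-λ)) = 7.3/(12.1×4.80) = 0.1257
Step 6: P(0) = 1-ρ = 0.3967
Verify: L = λW = 7.3×0.20833 = 1.5208 ✔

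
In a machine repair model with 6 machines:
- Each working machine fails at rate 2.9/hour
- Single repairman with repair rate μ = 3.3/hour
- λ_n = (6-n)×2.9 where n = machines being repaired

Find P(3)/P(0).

P(3)/P(0) = ∏_{i=0}^{3-1} λ_i/μ_{i+1}
= (6-0)×2.9/3.3 × (6-1)×2.9/3.3 × (6-2)×2.9/3.3
= 81.4392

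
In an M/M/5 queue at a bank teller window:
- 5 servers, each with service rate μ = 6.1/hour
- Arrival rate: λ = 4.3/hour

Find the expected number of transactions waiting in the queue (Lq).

Traffic intensity: ρ = λ/(cμ) = 4.3/(5×6.1) = 0.1410
Since ρ = 0.1410 < 1, system is stable.
Offered load a = λ/μ = cρ = 4.3/6.1 = 0.7049
P₀ = [ Σₙ₌₀^4 aⁿ/n! + a^5/(5!(1-ρ)) ]⁻¹
Σ = a^0/0! + a^1/1! + a^2/2! + a^3/3! + a^4/4! = 1.0000 + 0.70492 + 0.24845 + 0.058380 + 0.010288 = 2.0220
a^5/(5!(1-ρ)) = 0.1741/(120 × 0.8590) = 0.001689
P₀ = 1/(2.0220 + 0.001689) = 0.4941
Lq = P₀·a^5·ρ / (5!(1-ρ)²) = 0.49414 × 0.17406 × 0.14098 / (120 × 0.73791) = 0.0001369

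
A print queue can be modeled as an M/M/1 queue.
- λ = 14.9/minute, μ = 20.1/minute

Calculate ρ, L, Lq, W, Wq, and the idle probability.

Step 1: ρ = λ/μ = 14.9/20.1 = 0.7413
Step 2: L = λ/(μ-λ) = 14.9/5.20 = 2.8654
Step 3: Lq = λ²/(μ(μ-λ)) = 222.01/(20.1×5.20) = 2.1241
Step 4: W = 1/(μ-λ) = 1/5.20 = 0.19231
Step 5: Wq = λ/(μ(μ-λ)) = 14.9/(20.1×5.20) = 0.1426
Step 6: P(0) = 1-ρ = 0.2587
Verify: L = λW = 14.9×0.19231 = 2.8654 ✔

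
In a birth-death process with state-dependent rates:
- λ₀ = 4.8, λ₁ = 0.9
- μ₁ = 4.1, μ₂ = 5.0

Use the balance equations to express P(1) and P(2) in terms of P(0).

Balance equations:
State 0: λ₀P₀ = μ₁P₁ → P₁ = (λ₀/μ₁)P₀ = (4.8/4.1)P₀ = 1.1707P₀
State 1: P₂ = (λ₀λ₁)/(μ₁μ₂)P₀ = (4.8×0.9)/(4.1×5.0)P₀ = 0.2107P₀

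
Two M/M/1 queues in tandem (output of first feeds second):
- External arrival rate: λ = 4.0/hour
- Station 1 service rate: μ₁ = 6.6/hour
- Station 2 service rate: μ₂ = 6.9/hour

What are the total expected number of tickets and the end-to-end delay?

By Jackson's theorem, each station behaves as independent M/M/1.
Station 1: ρ₁ = 4.0/6.6 = 0.6061, L₁ = ρ₁/(1-ρ₁) = λ/(μ₁-λ) = 4.0/2.60 = 1.53846
Station 2: ρ₂ = 4.0/6.9 = 0.5797, L₂ = ρ₂/(1-ρ₂) = λ/(μ₂-λ) = 4.0/2.90 = 1.37931
Total: L = L₁ + L₂ = 1.53846 + 1.37931 = 2.91777
W = L/λ = 2.91777/4.0 = 0.7294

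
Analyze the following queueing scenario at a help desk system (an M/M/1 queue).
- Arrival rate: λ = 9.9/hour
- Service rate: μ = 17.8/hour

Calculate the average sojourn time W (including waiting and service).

First, compute utilization: ρ = λ/μ = 9.9/17.8 = 0.5562
For M/M/1: W = 1/(μ-λ)
W = 1/(17.8-9.9) = 1/7.90
W = 0.1266 hours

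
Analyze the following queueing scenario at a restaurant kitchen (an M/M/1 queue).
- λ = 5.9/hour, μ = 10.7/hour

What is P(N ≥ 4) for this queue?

ρ = λ/μ = 5.9/10.7 = 0.5514
P(N ≥ n) = ρⁿ
P(N ≥ 4) = 0.5514^4
P(N ≥ 4) = 0.09244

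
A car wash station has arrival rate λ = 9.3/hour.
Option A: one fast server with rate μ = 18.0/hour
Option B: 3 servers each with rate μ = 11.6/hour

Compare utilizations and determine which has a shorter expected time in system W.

Option A: single server μ = 18.0 (M/M/1)
  ρ_A = 9.3/18.0 = 0.5167
  W_A = 1/(μ-λ) = 1/(18.0-9.3) = 1/8.70 = 0.1149

Option B: 3 servers μ = 11.6 (M/M/3)
  ρ_B = λ/(cμ) = 9.3/(3×11.6) = 0.2672
  Offered load a = λ/μ = cρ = 9.3/11.6 = 0.8017
  P₀ = [ Σₙ₌₀^2 aⁿ/n! + a^3/(3!(1-ρ)) ]⁻¹
  Σ = a^0/0! + a^1/1! + a^2/2! = 1.0000 + 0.8017 + 0.3214 = 2.1231
  a^3/(3!(1-ρ)) = 0.5153/(6 × 0.7328) = 0.1172
  P₀ = 1/(2.1231 + 0.1172) = 0.4464
  Lq = P₀·a^3·ρ / (3!(1-ρ)²) = 0.4464 × 0.5153 × 0.2672 / (6 × 0.5369) = 0.01908
  Wq_B = Lq/λ = 0.01908/9.3 = 0.002052
  W_B = Wq_B + 1/μ = 0.002052 + 0.08621 = 0.08826

Since W_B = 0.08826 < W_A = 0.1149, Option B (multiple servers) has the shorter time in system.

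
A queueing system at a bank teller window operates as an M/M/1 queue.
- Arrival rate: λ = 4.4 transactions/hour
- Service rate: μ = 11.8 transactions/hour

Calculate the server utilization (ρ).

Server utilization: ρ = λ/μ
ρ = 4.4/11.8 = 0.3729
The server is busy 37.29% of the time.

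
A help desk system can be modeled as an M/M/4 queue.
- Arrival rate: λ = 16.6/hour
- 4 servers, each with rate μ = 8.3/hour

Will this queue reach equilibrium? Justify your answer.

Stability requires ρ = λ/(cμ) < 1
ρ = 16.6/(4 × 8.3) = 16.6/33.20 = 0.5000
Since 0.5000 < 1, the system is STABLE.
The servers are busy 50.00% of the time.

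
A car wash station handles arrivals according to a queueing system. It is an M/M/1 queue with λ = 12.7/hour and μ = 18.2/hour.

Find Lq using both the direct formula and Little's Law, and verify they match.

Method 1 (direct): Lq = λ²/(μ(μ-λ)) = 161.29/(18.2 × 5.50) = 1.6113

Method 2 (Little's Law):
W = 1/(μ-λ) = 1/5.50 = 0.181818
Wq = W - 1/μ = 0.181818 - 0.0549451 = 0.126873
Lq = λWq = 12.7 × 0.126873 = 1.6113 ✔ (matches Method 1)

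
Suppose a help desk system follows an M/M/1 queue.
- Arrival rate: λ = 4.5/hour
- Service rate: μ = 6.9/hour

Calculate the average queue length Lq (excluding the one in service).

ρ = λ/μ = 4.5/6.9 = 0.6522
For M/M/1: Lq = λ²/(μ(μ-λ))
Lq = 20.25/(6.9 × 2.40)
Lq = 1.2228 tickets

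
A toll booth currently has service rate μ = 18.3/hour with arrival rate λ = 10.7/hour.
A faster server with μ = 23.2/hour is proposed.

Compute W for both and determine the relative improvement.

System 1: ρ₁ = 10.7/18.3 = 0.5847, W₁ = 1/(18.3-10.7) = 0.13158
System 2: ρ₂ = 10.7/23.2 = 0.4612, W₂ = 1/(23.2-10.7) = 0.080000
Improvement: (W₁-W₂)/W₁ = (0.13158-0.080000)/0.13158 = 39.20%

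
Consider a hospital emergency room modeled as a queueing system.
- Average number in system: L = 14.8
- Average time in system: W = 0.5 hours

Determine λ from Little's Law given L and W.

Little's Law: L = λW, so λ = L/W
λ = 14.8/0.5 = 29.6000 patients/hour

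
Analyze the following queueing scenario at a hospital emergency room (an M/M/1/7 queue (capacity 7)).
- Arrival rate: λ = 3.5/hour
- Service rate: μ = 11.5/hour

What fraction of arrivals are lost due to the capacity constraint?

ρ = λ/μ = 3.5/11.5 = 0.30435
P₀ = (1-ρ)/(1-ρ^(K+1)) = (1-0.30435)/(1-0.30435^8) = 0.6956/0.9999 = 0.6957
P_K = P₀×ρ^K = 0.6957 × 0.30435^7 = 0.6957 × 0.0002419 = 0.0001683
Blocking probability = 0.01683%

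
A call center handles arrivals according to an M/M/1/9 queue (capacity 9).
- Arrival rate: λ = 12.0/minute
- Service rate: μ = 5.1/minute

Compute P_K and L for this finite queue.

ρ = λ/μ = 12.0/5.1 = 2.3529
P₀ = (1-ρ)/(1-ρ^(K+1)) = (1-2.3529)/(1-2.3529^10) = -1.3529/-5199.3754 = 0.0002602
P_K = P₀×ρ^K = 0.0002602 × 2.3529^9 = 0.0002602 × 2210.1982 = 0.5751
Blocking probability P_9 = 0.5751 (57.51%)
L = ρ[1 - (K+1)ρ^K + Kρ^(K+1)] / [(1-ρ)(1-ρ^(K+1))]
L = 2.3529 × (1 - 10×2210.1982 + 9×5200.3754) / ((1 - 2.3529) × (1 - 5200.3754)) = 8.2628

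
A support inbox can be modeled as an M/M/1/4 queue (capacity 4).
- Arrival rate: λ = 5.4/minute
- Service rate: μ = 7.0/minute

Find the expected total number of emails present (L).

ρ = λ/μ = 5.4/7.0 = 0.7714
P₀ = (1-ρ)/(1-ρ^(K+1)) = (1-0.7714)/(1-0.7714^5) = 0.2286/0.7269 = 0.3145
P_K = P₀×ρ^K = 0.3145 × 0.7714^4 = 0.3145 × 0.3541 = 0.1114
L = ρ[1 - (K+1)ρ^K + Kρ^(K+1)] / [(1-ρ)(1-ρ^(K+1))]
L = 0.7714 × (1 - 5×0.354094 + 4×0.273148) / ((1 - 0.7714) × (1 - 0.273148)) = 1.4955 emails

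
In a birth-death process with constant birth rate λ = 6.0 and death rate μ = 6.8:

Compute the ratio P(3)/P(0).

For constant rates: P(n)/P(0) = (λ/μ)^n
P(3)/P(0) = (6.0/6.8)^3 = 0.882353^3 = 0.6870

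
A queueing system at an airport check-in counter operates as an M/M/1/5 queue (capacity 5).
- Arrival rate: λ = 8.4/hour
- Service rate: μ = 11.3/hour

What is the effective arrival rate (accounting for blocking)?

ρ = λ/μ = 8.4/11.3 = 0.74336
P₀ = (1-ρ)/(1-ρ^(K+1)) = (1-0.74336)/(1-0.74336^6) = 0.2566/0.8313 = 0.3087
P_K = P₀×ρ^K = 0.30873 × 0.74336^5 = 0.30873 × 0.22698 = 0.07008
λ_eff = λ(1-P_K) = 8.4 × (1 - 0.07008) = 8.4 × 0.92992 = 7.8113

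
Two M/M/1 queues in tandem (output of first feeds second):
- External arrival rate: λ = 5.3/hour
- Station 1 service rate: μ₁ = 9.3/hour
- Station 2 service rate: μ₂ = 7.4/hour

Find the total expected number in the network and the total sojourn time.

By Jackson's theorem, each station behaves as independent M/M/1.
Station 1: ρ₁ = 5.3/9.3 = 0.5699, L₁ = ρ₁/(1-ρ₁) = λ/(μ₁-λ) = 5.3/4.00 = 1.3250
Station 2: ρ₂ = 5.3/7.4 = 0.7162, L₂ = ρ₂/(1-ρ₂) = λ/(μ₂-λ) = 5.3/2.10 = 2.5238
Total: L = L₁ + L₂ = 1.3250 + 2.5238 = 3.8488
W = L/λ = 3.8488/5.3 = 0.7262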